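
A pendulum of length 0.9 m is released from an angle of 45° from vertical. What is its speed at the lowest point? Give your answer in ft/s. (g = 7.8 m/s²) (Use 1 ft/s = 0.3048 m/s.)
h = L(1 − cosθ) = 0.9(1 − cos45°) = 0.263604 m
v = √(2gh) = √(2·7.8·0.263604) = 2.02786 m/s = 6.653 ft/s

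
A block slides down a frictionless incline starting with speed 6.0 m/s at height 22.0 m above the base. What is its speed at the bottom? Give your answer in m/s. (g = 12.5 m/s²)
½mv₀² + mgh = ½mv² ⇒ v = √(v₀² + 2gh) = √(6.0² + 2·12.5·22.0) = 24.21 m/s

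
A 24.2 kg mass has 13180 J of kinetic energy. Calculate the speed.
v = √(2·KE/m) = √(2·13180/24.2) = 33.0 m/s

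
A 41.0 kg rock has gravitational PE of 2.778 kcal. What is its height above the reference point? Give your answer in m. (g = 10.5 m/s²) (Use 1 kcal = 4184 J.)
Convert to SI: m = 41.0 kg, PE = 11623.2 J
h = PE/(mg) = 11623.2/(41.0·10.5) = 27.0 m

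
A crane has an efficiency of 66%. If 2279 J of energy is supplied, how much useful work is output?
W_out = η·W_in = 0.66·2279 = 1504.14 J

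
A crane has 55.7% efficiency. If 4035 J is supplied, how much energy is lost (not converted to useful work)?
W_lost = W_in(1 − η) = 4035·(1 − 0.557) = 1788 J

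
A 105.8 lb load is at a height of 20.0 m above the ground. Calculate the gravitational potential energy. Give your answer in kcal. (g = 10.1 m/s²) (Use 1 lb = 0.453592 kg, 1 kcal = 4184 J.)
Convert to SI: m = 47.99 kg, h = 20.0 m
PE = mgh = (47.99)(10.1)(20.0) = 9693.99 J = 2.317 kcal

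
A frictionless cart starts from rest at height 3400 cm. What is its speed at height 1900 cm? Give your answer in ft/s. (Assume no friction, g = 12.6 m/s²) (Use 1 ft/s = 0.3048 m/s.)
Convert to SI: h₁−h₂ = 15.0 m
mgh₁ = mgh₂ + ½mv² ⇒ v = √(2g(h₁−h₂)) = √(2·12.6·15.0) = 19.4422 m/s = 63.79 ft/s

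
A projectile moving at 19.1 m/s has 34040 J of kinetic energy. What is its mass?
m = 2·KE/v² = 2·34040/(19.1)² = 186.6 kg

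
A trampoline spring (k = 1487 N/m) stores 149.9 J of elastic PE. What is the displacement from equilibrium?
x = √(2·PE/k) = √(2·149.9/1487) = 0.449 m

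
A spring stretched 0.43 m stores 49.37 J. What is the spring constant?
k = 2·PE/x² = 2·49.37/(0.43)² = 534.0 N/m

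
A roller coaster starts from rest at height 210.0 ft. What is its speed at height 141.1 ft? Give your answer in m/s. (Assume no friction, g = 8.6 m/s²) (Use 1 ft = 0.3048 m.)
Convert to SI: h₁−h₂ = 21.0007 m
mgh₁ = mgh₂ + ½mv² ⇒ v = √(2g(h₁−h₂)) = √(2·8.6·21.0007) = 19.01 m/s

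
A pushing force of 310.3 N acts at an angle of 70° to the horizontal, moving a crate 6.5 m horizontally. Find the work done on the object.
W = F·d·cosθ = (310.3)(6.5)cos(70°) = 689.8 J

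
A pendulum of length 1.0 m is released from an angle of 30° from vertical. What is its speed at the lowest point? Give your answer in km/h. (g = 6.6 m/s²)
h = L(1 − cosθ) = 1.0(1 − cos30°) = 0.133975 m
v = √(2gh) = √(2·6.6·0.133975) = 1.32984 m/s = 4.787 km/h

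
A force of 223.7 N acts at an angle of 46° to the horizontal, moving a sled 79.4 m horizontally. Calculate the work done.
W = F·d·cosθ = (223.7)(79.4)cos(46°) = 12340 J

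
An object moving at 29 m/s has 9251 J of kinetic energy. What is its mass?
m = 2·KE/v² = 2·9251/(29)² = 22.0 kg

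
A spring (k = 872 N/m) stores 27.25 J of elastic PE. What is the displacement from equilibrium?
x = √(2·PE/k) = √(2·27.25/872) = 0.25 m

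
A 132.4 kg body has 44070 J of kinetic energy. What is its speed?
v = √(2·KE/m) = √(2·44070/132.4) = 25.8 m/s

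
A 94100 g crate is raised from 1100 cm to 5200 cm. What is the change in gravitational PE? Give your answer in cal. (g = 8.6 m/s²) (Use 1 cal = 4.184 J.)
Convert to SI: m = 94.1 kg, Δh = 41.0 m
ΔPE = mgΔh = (94.1)(8.6)(41.0) = 33179.7 J = 7930 cal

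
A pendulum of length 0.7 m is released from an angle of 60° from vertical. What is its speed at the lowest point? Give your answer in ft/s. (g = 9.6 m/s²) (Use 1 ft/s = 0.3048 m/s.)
h = L(1 − cosθ) = 0.7(1 − cos60°) = 0.35 m
v = √(2gh) = √(2·9.6·0.35) = 2.5923 m/s = 8.505 ft/s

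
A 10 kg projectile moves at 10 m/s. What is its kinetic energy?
KE = ½mv² = ½(10)(10)² = 500.0 J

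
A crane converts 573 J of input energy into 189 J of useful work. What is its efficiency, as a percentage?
η = W_out/W_in = 189/573 = 32.98%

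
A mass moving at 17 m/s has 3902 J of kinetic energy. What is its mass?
m = 2·KE/v² = 2·3902/(17)² = 27.0 kg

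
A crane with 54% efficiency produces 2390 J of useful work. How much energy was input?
W_in = W_out/η = 2390/0.54 = 4426 J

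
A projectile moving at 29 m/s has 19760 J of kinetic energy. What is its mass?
m = 2·KE/v² = 2·19760/(29)² = 46.99 kg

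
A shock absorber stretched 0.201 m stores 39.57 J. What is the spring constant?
k = 2·PE/x² = 2·39.57/(0.201)² = 1959 N/m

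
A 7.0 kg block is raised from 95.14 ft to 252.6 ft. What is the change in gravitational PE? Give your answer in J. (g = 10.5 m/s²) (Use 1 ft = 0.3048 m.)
Convert to SI: m = 7.0 kg, Δh = 47.9938 m
ΔPE = mgΔh = (7.0)(10.5)(47.9938) = 3528 J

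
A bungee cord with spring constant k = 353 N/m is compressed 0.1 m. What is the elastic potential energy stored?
PE = ½kx² = ½(353)(0.1)² = 1.765 J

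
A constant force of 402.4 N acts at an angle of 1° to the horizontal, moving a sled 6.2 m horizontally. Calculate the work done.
W = F·d·cosθ = (402.4)(6.2)cos(1°) = 2495 J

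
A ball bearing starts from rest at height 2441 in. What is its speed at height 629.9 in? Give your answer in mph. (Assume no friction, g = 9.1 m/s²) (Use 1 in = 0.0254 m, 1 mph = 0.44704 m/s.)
Convert to SI: h₁−h₂ = 46.0019 m
mgh₁ = mgh₂ + ½mv² ⇒ v = √(2g(h₁−h₂)) = √(2·9.1·46.0019) = 28.935 m/s = 64.73 mph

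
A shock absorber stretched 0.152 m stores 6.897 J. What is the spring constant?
k = 2·PE/x² = 2·6.897/(0.152)² = 597.0 N/m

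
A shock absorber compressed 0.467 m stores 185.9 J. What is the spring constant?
k = 2·PE/x² = 2·185.9/(0.467)² = 1705 N/m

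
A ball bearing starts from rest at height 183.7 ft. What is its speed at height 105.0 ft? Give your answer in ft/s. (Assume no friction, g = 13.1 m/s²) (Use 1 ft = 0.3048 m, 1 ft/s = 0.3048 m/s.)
Convert to SI: h₁−h₂ = 23.9878 m
mgh₁ = mgh₂ + ½mv² ⇒ v = √(2g(h₁−h₂)) = √(2·13.1·23.9878) = 25.0695 m/s = 82.25 ft/s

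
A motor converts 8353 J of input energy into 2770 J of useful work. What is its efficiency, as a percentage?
η = W_out/W_in = 2770/8353 = 33.16%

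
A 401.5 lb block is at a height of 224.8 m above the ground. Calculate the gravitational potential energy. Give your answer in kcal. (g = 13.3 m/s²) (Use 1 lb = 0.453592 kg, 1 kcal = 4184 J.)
Convert to SI: m = 182.117 kg, h = 224.8 m
PE = mgh = (182.117)(13.3)(224.8) = 544501 J = 130.1 kcal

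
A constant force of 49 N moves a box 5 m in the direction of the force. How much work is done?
W = F·d = (49)(5) = 245.0 J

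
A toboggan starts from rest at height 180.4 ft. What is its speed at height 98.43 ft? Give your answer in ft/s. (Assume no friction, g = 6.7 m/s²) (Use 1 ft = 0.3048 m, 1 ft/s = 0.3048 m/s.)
Convert to SI: h₁−h₂ = 24.9845 m
mgh₁ = mgh₂ + ½mv² ⇒ v = √(2g(h₁−h₂)) = √(2·6.7·24.9845) = 18.2973 m/s = 60.03 ft/s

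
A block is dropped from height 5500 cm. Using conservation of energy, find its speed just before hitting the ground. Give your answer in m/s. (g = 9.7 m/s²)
Convert to SI: h = 55.0 m
mgh = ½mv² ⇒ v = √(2gh) = √(2·9.7·55.0) = 32.66 m/s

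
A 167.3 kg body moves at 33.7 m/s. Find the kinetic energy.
KE = ½mv² = ½(167.3)(33.7)² = 95000 J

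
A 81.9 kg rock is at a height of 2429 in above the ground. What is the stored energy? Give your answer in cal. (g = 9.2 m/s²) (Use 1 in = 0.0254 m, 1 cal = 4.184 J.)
Convert to SI: m = 81.9 kg, h = 61.6966 m
PE = mgh = (81.9)(9.2)(61.6966) = 46487.2 J = 11110 cal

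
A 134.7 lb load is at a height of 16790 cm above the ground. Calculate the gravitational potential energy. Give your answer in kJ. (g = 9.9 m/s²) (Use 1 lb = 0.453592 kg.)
Convert to SI: m = 61.0988 kg, h = 167.9 m
PE = mgh = (61.0988)(9.9)(167.9) = 101559 J = 101.6 kJ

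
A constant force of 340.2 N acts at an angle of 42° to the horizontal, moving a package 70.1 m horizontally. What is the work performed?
W = F·d·cosθ = (340.2)(70.1)cos(42°) = 17720 J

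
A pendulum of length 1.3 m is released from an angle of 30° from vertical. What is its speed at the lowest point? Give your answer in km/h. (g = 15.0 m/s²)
h = L(1 − cosθ) = 1.3(1 − cos30°) = 0.174167 m
v = √(2gh) = √(2·15.0·0.174167) = 2.28583 m/s = 8.229 km/h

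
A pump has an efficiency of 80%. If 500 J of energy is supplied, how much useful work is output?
W_out = η·W_in = 0.8·500 = 400.0 J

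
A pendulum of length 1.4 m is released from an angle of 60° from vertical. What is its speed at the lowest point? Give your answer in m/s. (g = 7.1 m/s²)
h = L(1 − cosθ) = 1.4(1 − cos60°) = 0.7 m
v = √(2gh) = √(2·7.1·0.7) = 3.153 m/s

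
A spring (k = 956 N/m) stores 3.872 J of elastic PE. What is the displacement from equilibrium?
x = √(2·PE/k) = √(2·3.872/956) = 0.09 m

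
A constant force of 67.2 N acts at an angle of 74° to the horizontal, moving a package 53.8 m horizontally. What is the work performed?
W = F·d·cosθ = (67.2)(53.8)cos(74°) = 996.5 J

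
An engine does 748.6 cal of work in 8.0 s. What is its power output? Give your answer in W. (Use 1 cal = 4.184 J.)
Convert to SI: W = 3132.14 J, t = 8.0 s
P = W/t = 3132.14/8.0 = 391.5 W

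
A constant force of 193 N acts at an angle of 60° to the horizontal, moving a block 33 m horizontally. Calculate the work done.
W = F·d·cosθ = (193)(33)cos(60°) = 3185 J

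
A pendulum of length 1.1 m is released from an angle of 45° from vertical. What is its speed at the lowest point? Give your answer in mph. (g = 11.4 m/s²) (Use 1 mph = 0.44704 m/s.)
h = L(1 − cosθ) = 1.1(1 − cos45°) = 0.322183 m
v = √(2gh) = √(2·11.4·0.322183) = 2.71031 m/s = 6.063 mph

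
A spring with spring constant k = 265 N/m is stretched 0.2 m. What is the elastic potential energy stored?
PE = ½kx² = ½(265)(0.2)² = 5.3 J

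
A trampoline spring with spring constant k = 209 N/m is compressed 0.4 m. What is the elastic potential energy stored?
PE = ½kx² = ½(209)(0.4)² = 16.72 J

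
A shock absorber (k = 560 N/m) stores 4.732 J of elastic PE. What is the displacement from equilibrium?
x = √(2·PE/k) = √(2·4.732/560) = 0.13 m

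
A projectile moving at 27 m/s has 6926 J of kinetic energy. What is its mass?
m = 2·KE/v² = 2·6926/(27)² = 19.0 kg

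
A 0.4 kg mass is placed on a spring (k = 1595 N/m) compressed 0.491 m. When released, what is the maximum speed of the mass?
½kx² = ½mv² ⇒ v = x√(k/m) = (0.491)√(1595/0.4) = 31.01 m/s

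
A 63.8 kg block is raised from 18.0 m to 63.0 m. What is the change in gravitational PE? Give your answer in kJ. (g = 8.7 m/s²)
ΔPE = mgΔh = (63.8)(8.7)(45.0) = 24977.7 J = 24.98 kJ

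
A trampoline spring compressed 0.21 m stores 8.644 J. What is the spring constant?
k = 2·PE/x² = 2·8.644/(0.21)² = 392.0 N/m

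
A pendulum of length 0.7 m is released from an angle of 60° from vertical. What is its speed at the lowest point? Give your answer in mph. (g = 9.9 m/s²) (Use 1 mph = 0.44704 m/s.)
h = L(1 − cosθ) = 0.7(1 − cos60°) = 0.35 m
v = √(2gh) = √(2·9.9·0.35) = 2.63249 m/s = 5.889 mph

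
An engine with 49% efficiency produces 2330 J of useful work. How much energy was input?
W_in = W_out/η = 2330/0.49 = 4755 J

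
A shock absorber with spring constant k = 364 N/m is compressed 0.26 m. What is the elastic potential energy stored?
PE = ½kx² = ½(364)(0.26)² = 12.3 J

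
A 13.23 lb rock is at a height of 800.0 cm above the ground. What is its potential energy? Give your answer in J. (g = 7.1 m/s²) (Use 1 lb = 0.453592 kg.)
Convert to SI: m = 6.00102 kg, h = 8.0 m
PE = mgh = (6.00102)(7.1)(8.0) = 340.9 J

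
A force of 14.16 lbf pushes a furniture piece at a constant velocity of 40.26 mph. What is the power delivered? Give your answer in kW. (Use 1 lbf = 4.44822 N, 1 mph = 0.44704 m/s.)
Convert to SI: F = 62.9868 N, v = 17.9978 m/s
P = Fv = (62.9868)(17.9978) = 1133.63 W = 1.134 kW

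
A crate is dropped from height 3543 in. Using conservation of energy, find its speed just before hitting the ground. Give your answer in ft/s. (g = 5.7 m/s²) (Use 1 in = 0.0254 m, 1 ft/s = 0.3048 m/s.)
Convert to SI: h = 89.9922 m
mgh = ½mv² ⇒ v = √(2gh) = √(2·5.7·89.9922) = 32.0298 m/s = 105.1 ft/s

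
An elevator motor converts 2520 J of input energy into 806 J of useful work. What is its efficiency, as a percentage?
η = W_out/W_in = 806/2520 = 31.98%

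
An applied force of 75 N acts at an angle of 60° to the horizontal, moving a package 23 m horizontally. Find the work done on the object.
W = F·d·cosθ = (75)(23)cos(60°) = 862.5 J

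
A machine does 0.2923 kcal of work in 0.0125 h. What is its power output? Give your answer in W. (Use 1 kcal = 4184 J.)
Convert to SI: W = 1222.98 J, t = 45.0 s
P = W/t = 1222.98/45.0 = 27.18 W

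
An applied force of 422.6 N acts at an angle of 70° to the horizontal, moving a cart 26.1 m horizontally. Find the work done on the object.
W = F·d·cosθ = (422.6)(26.1)cos(70°) = 3772 J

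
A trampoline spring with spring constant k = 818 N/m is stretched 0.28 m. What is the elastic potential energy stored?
PE = ½kx² = ½(818)(0.28)² = 32.07 J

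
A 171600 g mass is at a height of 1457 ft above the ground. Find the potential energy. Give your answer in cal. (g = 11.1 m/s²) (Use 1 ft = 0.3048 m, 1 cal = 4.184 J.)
Convert to SI: m = 171.6 kg, h = 444.094 m
PE = mgh = (171.6)(11.1)(444.094) = 845892 J = 202200 cal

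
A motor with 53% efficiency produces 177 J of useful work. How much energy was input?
W_in = W_out/η = 177/0.53 = 334.0 J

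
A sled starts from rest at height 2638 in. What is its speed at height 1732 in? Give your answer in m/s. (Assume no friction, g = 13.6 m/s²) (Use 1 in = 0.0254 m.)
Convert to SI: h₁−h₂ = 23.0124 m
mgh₁ = mgh₂ + ½mv² ⇒ v = √(2g(h₁−h₂)) = √(2·13.6·23.0124) = 25.02 m/s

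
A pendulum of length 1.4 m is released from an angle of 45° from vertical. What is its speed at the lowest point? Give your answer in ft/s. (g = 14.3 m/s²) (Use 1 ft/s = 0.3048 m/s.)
h = L(1 − cosθ) = 1.4(1 − cos45°) = 0.410051 m
v = √(2gh) = √(2·14.3·0.410051) = 3.42454 m/s = 11.24 ft/s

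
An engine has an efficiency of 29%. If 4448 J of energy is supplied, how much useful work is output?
W_out = η·W_in = 0.29·4448 = 1289.92 J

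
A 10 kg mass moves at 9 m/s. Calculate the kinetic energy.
KE = ½mv² = ½(10)(9)² = 405.0 J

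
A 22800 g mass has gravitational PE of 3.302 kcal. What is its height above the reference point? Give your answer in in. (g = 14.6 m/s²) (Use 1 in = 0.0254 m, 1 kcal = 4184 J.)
Convert to SI: m = 22.8 kg, PE = 13815.6 J
h = PE/(mg) = 13815.6/(22.8·14.6) = 41.5031 m = 1634 in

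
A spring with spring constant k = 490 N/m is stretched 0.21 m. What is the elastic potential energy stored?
PE = ½kx² = ½(490)(0.21)² = 10.8 J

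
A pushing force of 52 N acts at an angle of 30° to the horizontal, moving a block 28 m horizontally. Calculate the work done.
W = F·d·cosθ = (52)(28)cos(30°) = 1261 J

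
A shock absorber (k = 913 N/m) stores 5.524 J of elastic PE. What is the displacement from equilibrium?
x = √(2·PE/k) = √(2·5.524/913) = 0.11 m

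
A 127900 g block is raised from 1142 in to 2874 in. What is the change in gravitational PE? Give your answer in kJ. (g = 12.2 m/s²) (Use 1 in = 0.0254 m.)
Convert to SI: m = 127.9 kg, Δh = 43.9928 m
ΔPE = mgΔh = (127.9)(12.2)(43.9928) = 68645.5 J = 68.65 kJ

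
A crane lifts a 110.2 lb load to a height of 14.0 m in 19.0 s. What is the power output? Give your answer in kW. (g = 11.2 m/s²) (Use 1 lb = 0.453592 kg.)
Convert to SI: m = 49.9858 kg, h = 14.0 m, t = 19.0 s
P = mgh/t = (49.9858)(11.2)(14.0)/19.0 = 412.515 W = 0.4125 kW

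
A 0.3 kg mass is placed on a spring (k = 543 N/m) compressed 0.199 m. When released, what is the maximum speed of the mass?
½kx² = ½mv² ⇒ v = x√(k/m) = (0.199)√(543/0.3) = 8.466 m/s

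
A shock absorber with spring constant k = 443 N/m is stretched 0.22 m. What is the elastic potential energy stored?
PE = ½kx² = ½(443)(0.22)² = 10.72 J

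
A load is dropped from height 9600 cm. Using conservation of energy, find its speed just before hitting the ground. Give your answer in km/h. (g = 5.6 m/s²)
Convert to SI: h = 96.0 m
mgh = ½mv² ⇒ v = √(2gh) = √(2·5.6·96.0) = 32.7902 m/s = 118.0 km/h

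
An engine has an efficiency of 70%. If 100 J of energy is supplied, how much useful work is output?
W_out = η·W_in = 0.7·100 = 70.0 J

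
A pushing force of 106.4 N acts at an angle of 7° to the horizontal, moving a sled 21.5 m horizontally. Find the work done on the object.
W = F·d·cosθ = (106.4)(21.5)cos(7°) = 2271 J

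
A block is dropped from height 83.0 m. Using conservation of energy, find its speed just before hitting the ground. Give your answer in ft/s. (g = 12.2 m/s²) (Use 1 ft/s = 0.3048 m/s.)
mgh = ½mv² ⇒ v = √(2gh) = √(2·12.2·83.0) = 45.0022 m/s = 147.6 ft/s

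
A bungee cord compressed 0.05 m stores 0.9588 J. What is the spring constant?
k = 2·PE/x² = 2·0.9588/(0.05)² = 767.0 N/m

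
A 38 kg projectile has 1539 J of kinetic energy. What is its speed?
v = √(2·KE/m) = √(2·1539/38) = 9.0 m/s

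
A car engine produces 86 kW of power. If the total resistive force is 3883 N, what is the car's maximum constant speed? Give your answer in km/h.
P = Fv ⇒ v = P/F = 86000 W/3883.0 N = 22.1478 m/s = 79.73 km/h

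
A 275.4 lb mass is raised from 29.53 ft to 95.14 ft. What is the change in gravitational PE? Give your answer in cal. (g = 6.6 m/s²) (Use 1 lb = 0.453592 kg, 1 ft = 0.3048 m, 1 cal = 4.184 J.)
Convert to SI: m = 124.919 kg, Δh = 19.9979 m
ΔPE = mgΔh = (124.919)(6.6)(19.9979) = 16487.6 J = 3941 cal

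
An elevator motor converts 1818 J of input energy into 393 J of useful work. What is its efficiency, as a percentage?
η = W_out/W_in = 393/1818 = 21.62%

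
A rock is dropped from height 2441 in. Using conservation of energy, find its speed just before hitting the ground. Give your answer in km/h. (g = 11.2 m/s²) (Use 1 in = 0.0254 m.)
Convert to SI: h = 62.0014 m
mgh = ½mv² ⇒ v = √(2gh) = √(2·11.2·62.0014) = 37.267 m/s = 134.2 km/h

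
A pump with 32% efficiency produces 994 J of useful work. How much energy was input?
W_in = W_out/η = 994/0.32 = 3106 J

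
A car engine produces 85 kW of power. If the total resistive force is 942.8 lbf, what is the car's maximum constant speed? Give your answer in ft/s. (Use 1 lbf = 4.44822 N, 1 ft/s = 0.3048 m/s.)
Convert to SI: F = 4193.78 N
P = Fv ⇒ v = P/F = 85000 W/4193.78 N = 20.2681 m/s = 66.5 ft/s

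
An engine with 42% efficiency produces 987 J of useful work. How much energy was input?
W_in = W_out/η = 987/0.42 = 2350 J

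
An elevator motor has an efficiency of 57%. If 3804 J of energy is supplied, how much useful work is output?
W_out = η·W_in = 0.57·3804 = 2168.28 J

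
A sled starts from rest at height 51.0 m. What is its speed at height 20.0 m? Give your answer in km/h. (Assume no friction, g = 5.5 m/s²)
mgh₁ = mgh₂ + ½mv² ⇒ v = √(2g(h₁−h₂)) = √(2·5.5·31.0) = 18.4662 m/s = 66.48 km/h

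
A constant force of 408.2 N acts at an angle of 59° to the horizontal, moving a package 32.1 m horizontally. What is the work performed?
W = F·d·cosθ = (408.2)(32.1)cos(59°) = 6749 J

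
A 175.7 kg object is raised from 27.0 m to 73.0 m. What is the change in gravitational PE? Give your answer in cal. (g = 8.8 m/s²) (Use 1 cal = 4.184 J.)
ΔPE = mgΔh = (175.7)(8.8)(46.0) = 71123.4 J = 17000 cal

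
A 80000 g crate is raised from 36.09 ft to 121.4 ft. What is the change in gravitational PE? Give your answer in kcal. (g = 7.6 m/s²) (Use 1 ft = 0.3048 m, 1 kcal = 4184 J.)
Convert to SI: m = 80.0 kg, Δh = 26.0025 m
ΔPE = mgΔh = (80.0)(7.6)(26.0025) = 15809.5 J = 3.779 kcal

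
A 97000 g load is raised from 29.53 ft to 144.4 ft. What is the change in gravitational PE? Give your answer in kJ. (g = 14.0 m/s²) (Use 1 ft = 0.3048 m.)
Convert to SI: m = 97.0 kg, Δh = 35.0124 m
ΔPE = mgΔh = (97.0)(14.0)(35.0124) = 47546.8 J = 47.55 kJ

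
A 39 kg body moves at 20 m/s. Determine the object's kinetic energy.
KE = ½mv² = ½(39)(20)² = 7800.0 J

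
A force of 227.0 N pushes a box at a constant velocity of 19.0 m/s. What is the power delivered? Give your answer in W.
P = Fv = (227.0)(19.0) = 4313 W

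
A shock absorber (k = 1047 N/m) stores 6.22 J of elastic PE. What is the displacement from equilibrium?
x = √(2·PE/k) = √(2·6.22/1047) = 0.109 m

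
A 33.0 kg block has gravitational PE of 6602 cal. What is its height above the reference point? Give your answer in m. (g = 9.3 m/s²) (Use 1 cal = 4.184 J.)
Convert to SI: m = 33.0 kg, PE = 27622.8 J
h = PE/(mg) = 27622.8/(33.0·9.3) = 90.01 m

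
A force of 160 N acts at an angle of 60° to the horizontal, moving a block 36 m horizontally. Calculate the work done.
W = F·d·cosθ = (160)(36)cos(60°) = 2880 J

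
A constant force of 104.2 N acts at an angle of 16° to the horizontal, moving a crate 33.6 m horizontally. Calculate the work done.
W = F·d·cosθ = (104.2)(33.6)cos(16°) = 3365 J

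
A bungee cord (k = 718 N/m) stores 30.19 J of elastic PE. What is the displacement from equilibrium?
x = √(2·PE/k) = √(2·30.19/718) = 0.29 m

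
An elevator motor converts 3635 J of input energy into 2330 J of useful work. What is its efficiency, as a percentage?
η = W_out/W_in = 2330/3635 = 64.1%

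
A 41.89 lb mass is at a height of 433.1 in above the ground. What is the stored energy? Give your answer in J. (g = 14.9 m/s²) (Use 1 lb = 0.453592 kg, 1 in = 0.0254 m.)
Convert to SI: m = 19.001 kg, h = 11.0007 m
PE = mgh = (19.001)(14.9)(11.0007) = 3114 J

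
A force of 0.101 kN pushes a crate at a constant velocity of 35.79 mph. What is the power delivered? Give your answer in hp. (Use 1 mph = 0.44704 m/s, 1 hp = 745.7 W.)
Convert to SI: F = 101.0 N, v = 15.9996 m/s
P = Fv = (101.0)(15.9996) = 1615.96 W = 2.167 hp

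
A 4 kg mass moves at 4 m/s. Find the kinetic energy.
KE = ½mv² = ½(4)(4)² = 32.0 J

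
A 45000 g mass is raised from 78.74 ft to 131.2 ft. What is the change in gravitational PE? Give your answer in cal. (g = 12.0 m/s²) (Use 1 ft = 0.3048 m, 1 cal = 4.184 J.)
Convert to SI: m = 45.0 kg, Δh = 15.9898 m
ΔPE = mgΔh = (45.0)(12.0)(15.9898) = 8634.5 J = 2064 cal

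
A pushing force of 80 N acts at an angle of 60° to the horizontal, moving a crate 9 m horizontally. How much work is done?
W = F·d·cosθ = (80)(9)cos(60°) = 360.0 J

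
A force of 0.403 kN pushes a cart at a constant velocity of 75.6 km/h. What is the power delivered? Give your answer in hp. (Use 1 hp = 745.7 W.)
Convert to SI: F = 403.0 N, v = 21.0 m/s
P = Fv = (403.0)(21.0) = 8463.0 W = 11.35 hp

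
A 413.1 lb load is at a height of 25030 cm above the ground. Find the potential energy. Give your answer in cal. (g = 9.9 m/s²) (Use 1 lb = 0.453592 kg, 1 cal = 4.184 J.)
Convert to SI: m = 187.379 kg, h = 250.3 m
PE = mgh = (187.379)(9.9)(250.3) = 464319 J = 111000 cal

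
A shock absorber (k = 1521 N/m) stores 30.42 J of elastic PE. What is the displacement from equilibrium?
x = √(2·PE/k) = √(2·30.42/1521) = 0.2 m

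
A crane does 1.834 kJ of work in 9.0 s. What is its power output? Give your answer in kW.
Convert to SI: W = 1834.0 J, t = 9.0 s
P = W/t = 1834.0/9.0 = 203.778 W = 0.2038 kW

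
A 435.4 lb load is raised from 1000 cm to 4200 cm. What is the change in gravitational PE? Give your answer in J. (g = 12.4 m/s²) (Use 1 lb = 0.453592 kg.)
Convert to SI: m = 197.494 kg, Δh = 32.0 m
ΔPE = mgΔh = (197.494)(12.4)(32.0) = 78370 J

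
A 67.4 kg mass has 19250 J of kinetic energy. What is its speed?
v = √(2·KE/m) = √(2·19250/67.4) = 23.9 m/s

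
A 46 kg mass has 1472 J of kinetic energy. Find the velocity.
v = √(2·KE/m) = √(2·1472/46) = 8.0 m/s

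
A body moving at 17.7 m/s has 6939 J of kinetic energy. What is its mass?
m = 2·KE/v² = 2·6939/(17.7)² = 44.3 kg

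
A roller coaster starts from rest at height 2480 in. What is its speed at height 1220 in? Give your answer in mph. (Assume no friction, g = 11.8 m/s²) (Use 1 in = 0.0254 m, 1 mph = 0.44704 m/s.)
Convert to SI: h₁−h₂ = 32.004 m
mgh₁ = mgh₂ + ½mv² ⇒ v = √(2g(h₁−h₂)) = √(2·11.8·32.004) = 27.4826 m/s = 61.48 mph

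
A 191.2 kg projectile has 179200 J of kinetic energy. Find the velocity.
v = √(2·KE/m) = √(2·179200/191.2) = 43.3 m/s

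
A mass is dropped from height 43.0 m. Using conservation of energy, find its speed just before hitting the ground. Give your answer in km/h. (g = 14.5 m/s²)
mgh = ½mv² ⇒ v = √(2gh) = √(2·14.5·43.0) = 35.3129 m/s = 127.1 km/h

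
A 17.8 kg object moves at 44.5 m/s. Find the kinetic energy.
KE = ½mv² = ½(17.8)(44.5)² = 17620 J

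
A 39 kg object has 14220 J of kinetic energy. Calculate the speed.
v = √(2·KE/m) = √(2·14220/39) = 27.0 m/s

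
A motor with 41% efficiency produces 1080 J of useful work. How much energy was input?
W_in = W_out/η = 1080/0.41 = 2634 J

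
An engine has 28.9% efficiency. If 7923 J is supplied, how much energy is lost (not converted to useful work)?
W_lost = W_in(1 − η) = 7923·(1 − 0.289) = 5633 J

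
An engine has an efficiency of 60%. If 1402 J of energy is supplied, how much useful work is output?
W_out = η·W_in = 0.6·1402 = 841.2 J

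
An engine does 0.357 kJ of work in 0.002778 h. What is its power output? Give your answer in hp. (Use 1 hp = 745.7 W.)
Convert to SI: W = 357.0 J, t = 10.0008 s
P = W/t = 357.0/10.0008 = 35.6971 W = 0.04787 hp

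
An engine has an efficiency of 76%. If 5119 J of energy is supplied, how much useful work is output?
W_out = η·W_in = 0.76·5119 = 3890.44 J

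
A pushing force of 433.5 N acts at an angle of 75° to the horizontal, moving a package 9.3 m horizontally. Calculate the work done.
W = F·d·cosθ = (433.5)(9.3)cos(75°) = 1043 J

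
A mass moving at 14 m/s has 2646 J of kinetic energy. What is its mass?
m = 2·KE/v² = 2·2646/(14)² = 27.0 kg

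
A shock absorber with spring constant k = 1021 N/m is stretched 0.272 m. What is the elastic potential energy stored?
PE = ½kx² = ½(1021)(0.272)² = 37.77 J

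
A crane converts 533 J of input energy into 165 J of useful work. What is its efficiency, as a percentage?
η = W_out/W_in = 165/533 = 30.96%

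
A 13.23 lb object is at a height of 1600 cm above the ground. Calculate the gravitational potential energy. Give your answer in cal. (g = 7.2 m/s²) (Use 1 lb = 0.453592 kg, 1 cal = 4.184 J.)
Convert to SI: m = 6.00102 kg, h = 16.0 m
PE = mgh = (6.00102)(7.2)(16.0) = 691.318 J = 165.2 cal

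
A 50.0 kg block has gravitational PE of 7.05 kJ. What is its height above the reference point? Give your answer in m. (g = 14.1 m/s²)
Convert to SI: m = 50.0 kg, PE = 7050.0 J
h = PE/(mg) = 7050.0/(50.0·14.1) = 10.0 m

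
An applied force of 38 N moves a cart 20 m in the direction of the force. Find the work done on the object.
W = F·d = (38)(20) = 760.0 J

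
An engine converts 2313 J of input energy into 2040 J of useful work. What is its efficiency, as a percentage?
η = W_out/W_in = 2040/2313 = 88.2%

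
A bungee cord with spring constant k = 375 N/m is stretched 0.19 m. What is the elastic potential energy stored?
PE = ½kx² = ½(375)(0.19)² = 6.769 J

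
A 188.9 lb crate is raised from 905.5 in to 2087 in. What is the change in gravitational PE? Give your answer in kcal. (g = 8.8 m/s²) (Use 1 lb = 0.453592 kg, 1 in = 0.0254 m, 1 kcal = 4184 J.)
Convert to SI: m = 85.6835 kg, Δh = 30.0101 m
ΔPE = mgΔh = (85.6835)(8.8)(30.0101) = 22628.1 J = 5.408 kcal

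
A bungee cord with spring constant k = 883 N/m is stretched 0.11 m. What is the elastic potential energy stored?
PE = ½kx² = ½(883)(0.11)² = 5.342 J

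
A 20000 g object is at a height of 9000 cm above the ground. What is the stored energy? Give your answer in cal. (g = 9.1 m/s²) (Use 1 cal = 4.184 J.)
Convert to SI: m = 20.0 kg, h = 90.0 m
PE = mgh = (20.0)(9.1)(90.0) = 16380.0 J = 3915 cal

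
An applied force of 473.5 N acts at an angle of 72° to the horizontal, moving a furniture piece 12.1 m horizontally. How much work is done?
W = F·d·cosθ = (473.5)(12.1)cos(72°) = 1770 J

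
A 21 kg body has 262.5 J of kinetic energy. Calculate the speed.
v = √(2·KE/m) = √(2·262.5/21) = 5.0 m/s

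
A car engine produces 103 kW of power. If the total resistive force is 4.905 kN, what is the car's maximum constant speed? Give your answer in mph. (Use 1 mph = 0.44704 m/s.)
Convert to SI: F = 4905.0 N
P = Fv ⇒ v = P/F = 103000 W/4905.0 N = 20.999 m/s = 46.97 mph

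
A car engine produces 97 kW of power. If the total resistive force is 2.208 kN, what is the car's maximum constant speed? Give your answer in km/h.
Convert to SI: F = 2208.0 N
P = Fv ⇒ v = P/F = 97000 W/2208.0 N = 43.9312 m/s = 158.2 km/h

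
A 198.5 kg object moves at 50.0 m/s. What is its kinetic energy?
KE = ½mv² = ½(198.5)(50.0)² = 248100 J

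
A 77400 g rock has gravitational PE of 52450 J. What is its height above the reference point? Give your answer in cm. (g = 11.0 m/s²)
Convert to SI: m = 77.4 kg, PE = 52450.0 J
h = PE/(mg) = 52450.0/(77.4·11.0) = 61.6044 m = 6160 cm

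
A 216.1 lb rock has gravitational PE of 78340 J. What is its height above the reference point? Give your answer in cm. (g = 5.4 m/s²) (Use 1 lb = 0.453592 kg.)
Convert to SI: m = 98.0212 kg, PE = 78340.0 J
h = PE/(mg) = 78340.0/(98.0212·5.4) = 148.003 m = 14800 cm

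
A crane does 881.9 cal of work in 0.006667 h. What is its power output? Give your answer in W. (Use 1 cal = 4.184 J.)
Convert to SI: W = 3689.87 J, t = 24.0012 s
P = W/t = 3689.87/24.0012 = 153.7 W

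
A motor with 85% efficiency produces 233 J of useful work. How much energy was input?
W_in = W_out/η = 233/0.85 = 274.1 J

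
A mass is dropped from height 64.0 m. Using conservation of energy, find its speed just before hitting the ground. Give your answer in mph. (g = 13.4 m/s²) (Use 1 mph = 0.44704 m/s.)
mgh = ½mv² ⇒ v = √(2gh) = √(2·13.4·64.0) = 41.415 m/s = 92.64 mph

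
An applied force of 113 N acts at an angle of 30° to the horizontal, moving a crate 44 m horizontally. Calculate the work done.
W = F·d·cosθ = (113)(44)cos(30°) = 4306 J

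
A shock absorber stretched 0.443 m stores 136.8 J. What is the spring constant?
k = 2·PE/x² = 2·136.8/(0.443)² = 1394 N/m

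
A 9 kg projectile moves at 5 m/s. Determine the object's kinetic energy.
KE = ½mv² = ½(9)(5)² = 112.5 J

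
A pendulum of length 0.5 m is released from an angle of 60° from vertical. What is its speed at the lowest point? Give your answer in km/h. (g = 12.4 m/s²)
h = L(1 − cosθ) = 0.5(1 − cos60°) = 0.25 m
v = √(2gh) = √(2·12.4·0.25) = 2.48998 m/s = 8.964 km/h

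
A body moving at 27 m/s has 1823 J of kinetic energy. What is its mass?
m = 2·KE/v² = 2·1823/(27)² = 5.001 kg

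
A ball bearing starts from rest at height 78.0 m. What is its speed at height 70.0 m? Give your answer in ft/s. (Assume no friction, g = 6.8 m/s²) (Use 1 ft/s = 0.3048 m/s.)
mgh₁ = mgh₂ + ½mv² ⇒ v = √(2g(h₁−h₂)) = √(2·6.8·8.0) = 10.4307 m/s = 34.22 ft/s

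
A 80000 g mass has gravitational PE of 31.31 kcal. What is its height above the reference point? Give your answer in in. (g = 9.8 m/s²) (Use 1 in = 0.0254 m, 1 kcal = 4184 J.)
Convert to SI: m = 80.0 kg, PE = 131001 J
h = PE/(mg) = 131001/(80.0·9.8) = 167.093 m = 6578 in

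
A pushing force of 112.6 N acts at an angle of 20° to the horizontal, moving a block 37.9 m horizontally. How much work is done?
W = F·d·cosθ = (112.6)(37.9)cos(20°) = 4010 J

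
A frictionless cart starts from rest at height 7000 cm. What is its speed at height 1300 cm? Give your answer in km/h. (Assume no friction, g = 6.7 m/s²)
Convert to SI: h₁−h₂ = 57.0 m
mgh₁ = mgh₂ + ½mv² ⇒ v = √(2g(h₁−h₂)) = √(2·6.7·57.0) = 27.6369 m/s = 99.49 km/h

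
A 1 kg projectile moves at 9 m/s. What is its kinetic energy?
KE = ½mv² = ½(1)(9)² = 40.5 J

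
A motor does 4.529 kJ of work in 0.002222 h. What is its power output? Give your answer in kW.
Convert to SI: W = 4529.0 J, t = 7.9992 s
P = W/t = 4529.0/7.9992 = 566.182 W = 0.5662 kW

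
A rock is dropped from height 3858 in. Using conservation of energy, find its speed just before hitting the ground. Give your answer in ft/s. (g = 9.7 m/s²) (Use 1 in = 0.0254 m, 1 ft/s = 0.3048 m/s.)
Convert to SI: h = 97.9932 m
mgh = ½mv² ⇒ v = √(2gh) = √(2·9.7·97.9932) = 43.6012 m/s = 143.0 ft/s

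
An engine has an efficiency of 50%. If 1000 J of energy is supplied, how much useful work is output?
W_out = η·W_in = 0.5·1000 = 500.0 J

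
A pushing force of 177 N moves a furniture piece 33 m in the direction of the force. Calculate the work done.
W = F·d = (177)(33) = 5841 J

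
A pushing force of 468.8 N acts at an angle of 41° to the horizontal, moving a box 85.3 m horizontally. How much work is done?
W = F·d·cosθ = (468.8)(85.3)cos(41°) = 30180 J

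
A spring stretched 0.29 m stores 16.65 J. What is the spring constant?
k = 2·PE/x² = 2·16.65/(0.29)² = 396.0 N/m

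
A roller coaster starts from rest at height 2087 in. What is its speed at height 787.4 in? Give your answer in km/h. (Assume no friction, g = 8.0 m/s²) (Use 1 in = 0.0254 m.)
Convert to SI: h₁−h₂ = 33.0098 m
mgh₁ = mgh₂ + ½mv² ⇒ v = √(2g(h₁−h₂)) = √(2·8.0·33.0098) = 22.9817 m/s = 82.73 km/h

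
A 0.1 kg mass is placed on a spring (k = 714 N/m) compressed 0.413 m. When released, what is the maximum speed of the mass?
½kx² = ½mv² ⇒ v = x√(k/m) = (0.413)√(714/0.1) = 34.9 m/s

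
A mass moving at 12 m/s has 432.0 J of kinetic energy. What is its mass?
m = 2·KE/v² = 2·432.0/(12)² = 6.0 kg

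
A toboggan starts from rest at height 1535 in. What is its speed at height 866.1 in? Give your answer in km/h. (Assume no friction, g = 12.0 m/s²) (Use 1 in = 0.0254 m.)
Convert to SI: h₁−h₂ = 16.9901 m
mgh₁ = mgh₂ + ½mv² ⇒ v = √(2g(h₁−h₂)) = √(2·12.0·16.9901) = 20.1931 m/s = 72.7 km/h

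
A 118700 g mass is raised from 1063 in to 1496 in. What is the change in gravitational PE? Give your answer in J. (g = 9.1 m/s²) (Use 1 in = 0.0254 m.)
Convert to SI: m = 118.7 kg, Δh = 10.9982 m
ΔPE = mgΔh = (118.7)(9.1)(10.9982) = 11880 J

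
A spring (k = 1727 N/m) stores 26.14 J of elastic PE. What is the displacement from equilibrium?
x = √(2·PE/k) = √(2·26.14/1727) = 0.174 m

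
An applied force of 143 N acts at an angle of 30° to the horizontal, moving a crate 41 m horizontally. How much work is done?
W = F·d·cosθ = (143)(41)cos(30°) = 5078 J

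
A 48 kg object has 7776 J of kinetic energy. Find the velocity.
v = √(2·KE/m) = √(2·7776/48) = 18.0 m/s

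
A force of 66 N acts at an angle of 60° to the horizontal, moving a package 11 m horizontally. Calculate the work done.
W = F·d·cosθ = (66)(11)cos(60°) = 363.0 J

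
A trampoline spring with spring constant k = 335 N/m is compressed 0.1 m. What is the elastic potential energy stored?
PE = ½kx² = ½(335)(0.1)² = 1.675 J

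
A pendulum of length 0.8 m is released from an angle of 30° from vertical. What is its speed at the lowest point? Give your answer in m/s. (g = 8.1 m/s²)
h = L(1 − cosθ) = 0.8(1 − cos30°) = 0.10718 m
v = √(2gh) = √(2·8.1·0.10718) = 1.318 m/s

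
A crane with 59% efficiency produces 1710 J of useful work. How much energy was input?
W_in = W_out/η = 1710/0.59 = 2898 J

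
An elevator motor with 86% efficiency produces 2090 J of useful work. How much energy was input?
W_in = W_out/η = 2090/0.86 = 2430 J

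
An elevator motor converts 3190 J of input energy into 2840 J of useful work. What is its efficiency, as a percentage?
η = W_out/W_in = 2840/3190 = 89.03%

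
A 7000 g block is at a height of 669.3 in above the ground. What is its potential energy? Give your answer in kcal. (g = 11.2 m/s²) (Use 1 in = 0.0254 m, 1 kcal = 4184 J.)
Convert to SI: m = 7.0 kg, h = 17.0002 m
PE = mgh = (7.0)(11.2)(17.0002) = 1332.82 J = 0.3186 kcal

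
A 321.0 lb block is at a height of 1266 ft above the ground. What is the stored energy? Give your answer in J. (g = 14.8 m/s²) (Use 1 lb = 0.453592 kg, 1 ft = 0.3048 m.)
Convert to SI: m = 145.603 kg, h = 385.877 m
PE = mgh = (145.603)(14.8)(385.877) = 831500 J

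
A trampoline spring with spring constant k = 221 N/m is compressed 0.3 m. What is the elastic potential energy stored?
PE = ½kx² = ½(221)(0.3)² = 9.945 J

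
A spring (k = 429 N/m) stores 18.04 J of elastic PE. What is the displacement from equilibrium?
x = √(2·PE/k) = √(2·18.04/429) = 0.29 m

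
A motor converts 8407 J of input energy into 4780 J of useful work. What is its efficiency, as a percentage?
η = W_out/W_in = 4780/8407 = 56.86%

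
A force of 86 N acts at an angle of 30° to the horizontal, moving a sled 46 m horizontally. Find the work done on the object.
W = F·d·cosθ = (86)(46)cos(30°) = 3426 J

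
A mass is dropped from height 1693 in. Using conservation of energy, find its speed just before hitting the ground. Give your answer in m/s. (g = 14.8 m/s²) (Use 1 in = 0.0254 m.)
Convert to SI: h = 43.0022 m
mgh = ½mv² ⇒ v = √(2gh) = √(2·14.8·43.0022) = 35.68 m/s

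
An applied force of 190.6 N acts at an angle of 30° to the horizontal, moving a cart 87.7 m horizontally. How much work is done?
W = F·d·cosθ = (190.6)(87.7)cos(30°) = 14480 J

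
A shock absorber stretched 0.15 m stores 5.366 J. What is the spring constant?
k = 2·PE/x² = 2·5.366/(0.15)² = 477.0 N/m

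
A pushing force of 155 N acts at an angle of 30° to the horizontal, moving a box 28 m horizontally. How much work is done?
W = F·d·cosθ = (155)(28)cos(30°) = 3759 J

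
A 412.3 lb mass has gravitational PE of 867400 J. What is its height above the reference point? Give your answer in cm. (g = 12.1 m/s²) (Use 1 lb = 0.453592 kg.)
Convert to SI: m = 187.016 kg, PE = 867400 J
h = PE/(mg) = 867400/(187.016·12.1) = 383.315 m = 38330 cm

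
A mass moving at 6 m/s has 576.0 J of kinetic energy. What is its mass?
m = 2·KE/v² = 2·576.0/(6)² = 32.0 kg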